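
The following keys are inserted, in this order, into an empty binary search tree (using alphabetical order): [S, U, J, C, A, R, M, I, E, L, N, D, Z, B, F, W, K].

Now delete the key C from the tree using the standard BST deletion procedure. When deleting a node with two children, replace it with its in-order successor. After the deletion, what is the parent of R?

Insert S: tree is empty, so S becomes the root.
Insert U: U > S → go right. Place as right child of S.
Insert J: J < S → go left. Place as left child of S.
Insert C: C < S → go left; C < J → go left. Place as left child of J.
Insert A: A < S → go left; A < J → go left; A < C → go left. Place as left child of C.
Insert R: R < S → go left; R > J → go right. Place as right child of J.
Insert M: M < S → go left; M > J → go right; M < R → go left. Place as left child of R.
Insert I: I < S → go left; I < J → go left; I > C → go right. Place as right child of C.
Insert E: E < S → go left; E < J → go left; E > C → go right; E < I → go left. Place as left child of I.
Insert L: L < S → go left; L > J → go right; L < R → go left; L < M → go left. Place as left child of M.
Insert N: N < S → go left; N > J → go right; N < R → go left; N > M → go right. Place as right child of M.
Insert D: D < S → go left; D < J → go left; D > C → go right; D < I → go left; D < E → go left. Place as left child of E.
Insert Z: Z > S → go right; Z > U → go right. Place as right child of U.
Insert B: B < S → go left; B < J → go left; B < C → go left; B > A → go right. Place as right child of A.
Insert F: F < S → go left; F < J → go left; F > C → go right; F < I → go left; F > E → go right. Place as right child of E.
Insert W: W > S → go right; W > U → go right; W < Z → go left. Place as left child of Z.
Insert K: K < S → go left; K > J → go right; K < R → go left; K < M → go left; K < L → go left. Place as left child of L.

Delete C (two children — replace with in-order successor).
After deletion, R's parent is J.

J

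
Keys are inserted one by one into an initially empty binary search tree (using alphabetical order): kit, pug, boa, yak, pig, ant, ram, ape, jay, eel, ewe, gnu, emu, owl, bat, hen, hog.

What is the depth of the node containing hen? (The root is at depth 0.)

kit: root
pug: right child of kit (depth 1)
boa: left child of kit (depth 1)
yak: right child of pug (depth 2)
pig: left child of pug (depth 2)
ant: left child of boa (depth 2)
ram: left child of yak (depth 3)
ape: right child of ant (depth 3)
jay: right child of boa (depth 2)
eel: left child of jay (depth 3)
ewe: right child of eel (depth 4)
gnu: right child of ewe (depth 5)
emu: left child of ewe (depth 5)
owl: left child of pig (depth 3)
bat: right child of ape (depth 4)
hen: right child of gnu (depth 6)
hog: right child of hen (depth 7)

Path to hen: kit → boa → jay → eel → ewe → gnu → hen, which is 6 edges.

6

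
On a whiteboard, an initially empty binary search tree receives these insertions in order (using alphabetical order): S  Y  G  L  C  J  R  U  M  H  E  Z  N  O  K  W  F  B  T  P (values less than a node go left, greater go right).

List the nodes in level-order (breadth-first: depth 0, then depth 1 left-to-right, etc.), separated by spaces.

S: root
Y: right child of S (depth 1)
G: left child of S (depth 1)
L: right child of G (depth 2)
C: left child of G (depth 2)
J: left child of L (depth 3)
R: right child of L (depth 3)
U: left child of Y (depth 2)
M: left child of R (depth 4)
H: left child of J (depth 4)
E: right child of C (depth 3)
Z: right child of Y (depth 2)
N: right child of M (depth 5)
O: right child of N (depth 6)
K: right child of J (depth 4)
W: right child of U (depth 3)
F: right child of E (depth 4)
B: left child of C (depth 3)
T: left child of U (depth 3)
P: right child of O (depth 7)

S G Y C L U Z B E J R T W F H K M N O P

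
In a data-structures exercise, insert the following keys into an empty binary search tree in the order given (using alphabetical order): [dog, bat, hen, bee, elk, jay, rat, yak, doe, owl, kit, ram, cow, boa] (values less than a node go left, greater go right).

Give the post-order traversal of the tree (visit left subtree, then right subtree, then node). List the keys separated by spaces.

Insert dog: tree is empty, so dog becomes the root.
Insert bat: bat < dog → go left. Place as left child of dog.
Insert hen: hen > dog → go right. Place as right child of dog.
Insert bee: bee < dog → go left; bee > bat → go right. Place as right child of bat.
Insert elk: elk > dog → go right; elk < hen → go left. Place as left child of hen.
Insert jay: jay > dog → go right; jay > hen → go right. Place as right child of hen.
Insert rat: rat > dog → go right; rat > hen → go right; rat > jay → go right. Place as right child of jay.
Insert yak: yak > dog → go right; yak > hen → go right; yak > jay → go right; yak > rat → go right. Place as right child of rat.
Insert doe: doe < dog → go left; doe > bat → go right; doe > bee → go right. Place as right child of bee.
Insert owl: owl > dog → go right; owl > hen → go right; owl > jay → go right; owl < rat → go left. Place as left child of rat.
Insert kit: kit > dog → go right; kit > hen → go right; kit > jay → go right; kit < rat → go left; kit < owl → go left. Place as left child of owl.
Insert ram: ram > dog → go right; ram > hen → go right; ram > jay → go right; ram < rat → go left; ram > owl → go right. Place as right child of owl.
Insert cow: cow < dog → go left; cow > bat → go right; cow > bee → go right; cow < doe → go left. Place as left child of doe.
Insert boa: boa < dog → go left; boa > bat → go right; boa > bee → go right; boa < doe → go left; boa < cow → go left. Place as left child of cow.

boa cow doe bee bat elk kit ram owl yak rat jay hen dog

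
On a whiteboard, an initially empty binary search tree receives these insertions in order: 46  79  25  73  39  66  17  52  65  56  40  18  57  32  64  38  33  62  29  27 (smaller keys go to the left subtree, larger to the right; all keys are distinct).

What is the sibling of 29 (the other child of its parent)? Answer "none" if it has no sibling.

38

Insert 46: tree is empty, so 46 becomes the root.
Insert 79: 79 > 46 → go right. Place as right child of 46.
Insert 25: 25 < 46 → go left. Place as left child of 46.
Insert 73: 73 > 46 → go right; 73 < 79 → go left. Place as left child of 79.
Insert 39: 39 < 46 → go left; 39 > 25 → go right. Place as right child of 25.
Insert 66: 66 > 46 → go right; 66 < 79 → go left; 66 < 73 → go left. Place as left child of 73.
Insert 17: 17 < 46 → go left; 17 < 25 → go left. Place as left child of 25.
Insert 52: 52 > 46 → go right; 52 < 79 → go left; 52 < 73 → go left; 52 < 66 → go left. Place as left child of 66.
Insert 65: 65 > 46 → go right; 65 < 79 → go left; 65 < 73 → go left; 65 < 66 → go left; 65 > 52 → go right. Place as right child of 52.
Insert 56: 56 > 46 → go right; 56 < 79 → go left; 56 < 73 → go left; 56 < 66 → go left; 56 > 52 → go right; 56 < 65 → go left. Place as left child of 65.
Insert 40: 40 < 46 → go left; 40 > 25 → go right; 40 > 39 → go right. Place as right child of 39.
Insert 18: 18 < 46 → go left; 18 < 25 → go left; 18 > 17 → go right. Place as right child of 17.
Insert 57: 57 > 46 → go right; 57 < 79 → go left; 57 < 73 → go left; 57 < 66 → go left; 57 > 52 → go right; 57 < 65 → go left; 57 > 56 → go right. Place as right child of 56.
Insert 32: 32 < 46 → go left; 32 > 25 → go right; 32 < 39 → go left. Place as left child of 39.
Insert 64: 64 > 46 → go right; 64 < 79 → go left; 64 < 73 → go left; 64 < 66 → go left; 64 > 52 → go right; 64 < 65 → go left; 64 > 56 → go right; 64 > 57 → go right. Place as right child of 57.
Insert 38: 38 < 46 → go left; 38 > 25 → go right; 38 < 39 → go left; 38 > 32 → go right. Place as right child of 32.
Insert 33: 33 < 46 → go left; 33 > 25 → go right; 33 < 39 → go left; 33 > 32 → go right; 33 < 38 → go left. Place as left child of 38.
Insert 62: 62 > 46 → go right; 62 < 79 → go left; 62 < 73 → go left; 62 < 66 → go left; 62 > 52 → go right; 62 < 65 → go left; 62 > 56 → go right; 62 > 57 → go right; 62 < 64 → go left. Place as left child of 64.
Insert 29: 29 < 46 → go left; 29 > 25 → go right; 29 < 39 → go left; 29 < 32 → go left. Place as left child of 32.
Insert 27: 27 < 46 → go left; 27 > 25 → go right; 27 < 39 → go left; 27 < 32 → go left; 27 < 29 → go left. Place as left child of 29.

29's parent is 32; the other child of 32 is 38.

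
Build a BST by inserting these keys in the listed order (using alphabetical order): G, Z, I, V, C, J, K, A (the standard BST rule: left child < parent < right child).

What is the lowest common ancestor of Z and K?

Z

Insert G: tree is empty, so G becomes the root.
Insert Z: Z > G → go right. Place as right child of G.
Insert I: I > G → go right; I < Z → go left. Place as left child of Z.
Insert V: V > G → go right; V < Z → go left; V > I → go right. Place as right child of I.
Insert C: C < G → go left. Place as left child of G.
Insert J: J > G → go right; J < Z → go left; J > I → go right; J < V → go left. Place as left child of V.
Insert K: K > G → go right; K < Z → go left; K > I → go right; K < V → go left; K > J → go right. Place as right child of J.
Insert A: A < G → go left; A < C → go left. Place as left child of C.

Path to Z: G → Z
Path to K: G → Z → I → V → J → K
Z lies on both paths and is an ancestor of the other node.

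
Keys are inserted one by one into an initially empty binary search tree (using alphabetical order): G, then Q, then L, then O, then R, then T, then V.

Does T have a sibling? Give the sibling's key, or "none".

G: root
Q: right child of G (depth 1)
L: left child of Q (depth 2)
O: right child of L (depth 3)
R: right child of Q (depth 2)
T: right child of R (depth 3)
V: right child of T (depth 4)

T's parent is R, which has only one child.

none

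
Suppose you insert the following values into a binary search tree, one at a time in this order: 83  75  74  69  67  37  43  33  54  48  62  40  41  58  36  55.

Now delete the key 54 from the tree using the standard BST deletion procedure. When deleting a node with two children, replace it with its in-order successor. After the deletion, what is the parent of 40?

43

83: root
75: left child of 83 (depth 1)
74: left child of 75 (depth 2)
69: left child of 74 (depth 3)
67: left child of 69 (depth 4)
37: left child of 67 (depth 5)
43: right child of 37 (depth 6)
33: left child of 37 (depth 6)
54: right child of 43 (depth 7)
48: left child of 54 (depth 8)
62: right child of 54 (depth 8)
40: left child of 43 (depth 7)
41: right child of 40 (depth 8)
58: left child of 62 (depth 9)
36: right child of 33 (depth 7)
55: left child of 58 (depth 10)

Delete 54 (two children — replace with in-order successor).
After deletion, 40's parent is 43.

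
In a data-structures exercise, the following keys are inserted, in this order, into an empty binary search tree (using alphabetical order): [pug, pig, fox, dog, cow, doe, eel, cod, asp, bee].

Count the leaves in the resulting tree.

pug: root
pig: left child of pug (depth 1)
fox: left child of pig (depth 2)
dog: left child of fox (depth 3)
cow: left child of dog (depth 4)
doe: right child of cow (depth 5)
eel: right child of dog (depth 4)
cod: left child of cow (depth 5)
asp: left child of cod (depth 6)
bee: right child of asp (depth 7)

Leaves: bee, doe, eel — 3 in total.

3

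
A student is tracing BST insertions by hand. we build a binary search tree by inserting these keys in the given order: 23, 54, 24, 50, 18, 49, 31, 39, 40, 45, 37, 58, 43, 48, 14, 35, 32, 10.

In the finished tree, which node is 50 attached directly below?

24

Resulting structure (node: left, right):
  23: L=18, R=54
  54: L=24, R=58
  24: L=–, R=50
  50: L=49, R=–
  18: L=14, R=–
  49: L=31, R=–
  31: L=–, R=39
  39: L=37, R=40
  40: L=–, R=45
  45: L=43, R=48
  37: L=35, R=–
  58: L=–, R=–
  43: L=–, R=–
  48: L=–, R=–
  14: L=10, R=–
  35: L=32, R=–
  32: L=–, R=–
  10: L=–, R=–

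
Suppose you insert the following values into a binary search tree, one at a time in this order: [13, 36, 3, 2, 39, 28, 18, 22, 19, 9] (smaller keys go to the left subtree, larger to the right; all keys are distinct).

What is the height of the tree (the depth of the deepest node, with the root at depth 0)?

Insert 13: tree is empty, so 13 becomes the root.
Insert 36: 36 > 13 → go right. Place as right child of 13.
Insert 3: 3 < 13 → go left. Place as left child of 13.
Insert 2: 2 < 13 → go left; 2 < 3 → go left. Place as left child of 3.
Insert 39: 39 > 13 → go right; 39 > 36 → go right. Place as right child of 36.
Insert 28: 28 > 13 → go right; 28 < 36 → go left. Place as left child of 36.
Insert 18: 18 > 13 → go right; 18 < 36 → go left; 18 < 28 → go left. Place as left child of 28.
Insert 22: 22 > 13 → go right; 22 < 36 → go left; 22 < 28 → go left; 22 > 18 → go right. Place as right child of 18.
Insert 19: 19 > 13 → go right; 19 < 36 → go left; 19 < 28 → go left; 19 > 18 → go right; 19 < 22 → go left. Place as left child of 22.
Insert 9: 9 < 13 → go left; 9 > 3 → go right. Place as right child of 3.

The deepest node is 19 at depth 5.

5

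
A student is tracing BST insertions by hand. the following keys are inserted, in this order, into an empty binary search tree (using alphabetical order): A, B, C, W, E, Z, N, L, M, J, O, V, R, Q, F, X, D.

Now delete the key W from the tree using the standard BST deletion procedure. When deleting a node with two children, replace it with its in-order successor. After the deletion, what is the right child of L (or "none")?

A: root
B: right child of A (depth 1)
C: right child of B (depth 2)
W: right child of C (depth 3)
E: left child of W (depth 4)
Z: right child of W (depth 4)
N: right child of E (depth 5)
L: left child of N (depth 6)
M: right child of L (depth 7)
J: left child of L (depth 7)
O: right child of N (depth 6)
V: right child of O (depth 7)
R: left child of V (depth 8)
Q: left child of R (depth 9)
F: left child of J (depth 8)
X: left child of Z (depth 5)
D: left child of E (depth 5)

Delete W (two children — replace with in-order successor).
After deletion, L's right child: M.

M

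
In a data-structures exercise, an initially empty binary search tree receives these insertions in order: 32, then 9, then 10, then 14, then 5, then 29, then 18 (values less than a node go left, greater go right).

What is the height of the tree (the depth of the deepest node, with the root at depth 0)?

5

Insert 32: tree is empty, so 32 becomes the root.
Insert 9: 9 < 32 → go left. Place as left child of 32.
Insert 10: 10 < 32 → go left; 10 > 9 → go right. Place as right child of 9.
Insert 14: 14 < 32 → go left; 14 > 9 → go right; 14 > 10 → go right. Place as right child of 10.
Insert 5: 5 < 32 → go left; 5 < 9 → go left. Place as left child of 9.
Insert 29: 29 < 32 → go left; 29 > 9 → go right; 29 > 10 → go right; 29 > 14 → go right. Place as right child of 14.
Insert 18: 18 < 32 → go left; 18 > 9 → go right; 18 > 10 → go right; 18 > 14 → go right; 18 < 29 → go left. Place as left child of 29.

The deepest node is 18 at depth 5.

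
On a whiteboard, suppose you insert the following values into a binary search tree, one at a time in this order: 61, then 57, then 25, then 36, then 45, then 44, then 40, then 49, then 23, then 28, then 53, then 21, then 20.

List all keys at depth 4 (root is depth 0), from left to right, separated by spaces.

61: root
57: left child of 61 (depth 1)
25: left child of 57 (depth 2)
36: right child of 25 (depth 3)
45: right child of 36 (depth 4)
44: left child of 45 (depth 5)
40: left child of 44 (depth 6)
49: right child of 45 (depth 5)
23: left child of 25 (depth 3)
28: left child of 36 (depth 4)
53: right child of 49 (depth 6)
21: left child of 23 (depth 4)
20: left child of 21 (depth 5)

21 28 45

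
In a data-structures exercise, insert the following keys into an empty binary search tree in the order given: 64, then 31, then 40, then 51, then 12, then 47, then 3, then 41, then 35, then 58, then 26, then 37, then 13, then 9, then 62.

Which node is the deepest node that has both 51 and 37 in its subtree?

64: root
31: left child of 64 (depth 1)
40: right child of 31 (depth 2)
51: right child of 40 (depth 3)
12: left child of 31 (depth 2)
47: left child of 51 (depth 4)
3: left child of 12 (depth 3)
41: left child of 47 (depth 5)
35: left child of 40 (depth 3)
58: right child of 51 (depth 4)
26: right child of 12 (depth 3)
37: right child of 35 (depth 4)
13: left child of 26 (depth 4)
9: right child of 3 (depth 4)
62: right child of 58 (depth 5)

Path to 51: 64 → 31 → 40 → 51
Path to 37: 64 → 31 → 40 → 35 → 37
The paths share a prefix ending at 40, then split left and right.

40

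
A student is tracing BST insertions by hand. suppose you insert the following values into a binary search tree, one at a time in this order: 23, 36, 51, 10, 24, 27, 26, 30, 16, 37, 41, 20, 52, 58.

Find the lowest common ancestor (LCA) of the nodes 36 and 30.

23: root
36: right child of 23 (depth 1)
51: right child of 36 (depth 2)
10: left child of 23 (depth 1)
24: left child of 36 (depth 2)
27: right child of 24 (depth 3)
26: left child of 27 (depth 4)
30: right child of 27 (depth 4)
16: right child of 10 (depth 2)
37: left child of 51 (depth 3)
41: right child of 37 (depth 4)
20: right child of 16 (depth 3)
52: right child of 51 (depth 3)
58: right child of 52 (depth 4)

Path to 36: 23 → 36
Path to 30: 23 → 36 → 24 → 27 → 30
36 lies on both paths and is an ancestor of the other node.

36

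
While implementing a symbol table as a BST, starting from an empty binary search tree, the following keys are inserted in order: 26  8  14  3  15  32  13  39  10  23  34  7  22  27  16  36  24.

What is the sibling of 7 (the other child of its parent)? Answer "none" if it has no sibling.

none

Insert 26: tree is empty, so 26 becomes the root.
Insert 8: 8 < 26 → go left. Place as left child of 26.
Insert 14: 14 < 26 → go left; 14 > 8 → go right. Place as right child of 8.
Insert 3: 3 < 26 → go left; 3 < 8 → go left. Place as left child of 8.
Insert 15: 15 < 26 → go left; 15 > 8 → go right; 15 > 14 → go right. Place as right child of 14.
Insert 32: 32 > 26 → go right. Place as right child of 26.
Insert 13: 13 < 26 → go left; 13 > 8 → go right; 13 < 14 → go left. Place as left child of 14.
Insert 39: 39 > 26 → go right; 39 > 32 → go right. Place as right child of 32.
Insert 10: 10 < 26 → go left; 10 > 8 → go right; 10 < 14 → go left; 10 < 13 → go left. Place as left child of 13.
Insert 23: 23 < 26 → go left; 23 > 8 → go right; 23 > 14 → go right; 23 > 15 → go right. Place as right child of 15.
Insert 34: 34 > 26 → go right; 34 > 32 → go right; 34 < 39 → go left. Place as left child of 39.
Insert 7: 7 < 26 → go left; 7 < 8 → go left; 7 > 3 → go right. Place as right child of 3.
Insert 22: 22 < 26 → go left; 22 > 8 → go right; 22 > 14 → go right; 22 > 15 → go right; 22 < 23 → go left. Place as left child of 23.
Insert 27: 27 > 26 → go right; 27 < 32 → go left. Place as left child of 32.
Insert 16: 16 < 26 → go left; 16 > 8 → go right; 16 > 14 → go right; 16 > 15 → go right; 16 < 23 → go left; 16 < 22 → go left. Place as left child of 22.
Insert 36: 36 > 26 → go right; 36 > 32 → go right; 36 < 39 → go left; 36 > 34 → go right. Place as right child of 34.
Insert 24: 24 < 26 → go left; 24 > 8 → go right; 24 > 14 → go right; 24 > 15 → go right; 24 > 23 → go right. Place as right child of 23.

7's parent is 3, which has only one child.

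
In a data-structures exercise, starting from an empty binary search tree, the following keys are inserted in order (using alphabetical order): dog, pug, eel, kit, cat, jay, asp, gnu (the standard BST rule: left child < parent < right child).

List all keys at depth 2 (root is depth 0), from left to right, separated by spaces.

asp eel

dog: root
pug: right child of dog (depth 1)
eel: left child of pug (depth 2)
kit: right child of eel (depth 3)
cat: left child of dog (depth 1)
jay: left child of kit (depth 4)
asp: left child of cat (depth 2)
gnu: left child of jay (depth 5)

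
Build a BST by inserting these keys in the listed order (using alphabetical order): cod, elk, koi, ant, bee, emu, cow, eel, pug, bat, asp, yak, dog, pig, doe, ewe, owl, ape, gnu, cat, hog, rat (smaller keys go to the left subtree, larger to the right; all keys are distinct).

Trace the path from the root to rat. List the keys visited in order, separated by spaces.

cod: root
elk: right child of cod (depth 1)
koi: right child of elk (depth 2)
ant: left child of cod (depth 1)
bee: right child of ant (depth 2)
emu: left child of koi (depth 3)
cow: left child of elk (depth 2)
eel: right child of cow (depth 3)
pug: right child of koi (depth 3)
bat: left child of bee (depth 3)
asp: left child of bat (depth 4)
yak: right child of pug (depth 4)
dog: left child of eel (depth 4)
pig: left child of pug (depth 4)
doe: left child of dog (depth 5)
ewe: right child of emu (depth 4)
owl: left child of pig (depth 5)
ape: left child of asp (depth 5)
gnu: right child of ewe (depth 5)
cat: right child of bee (depth 3)
hog: right child of gnu (depth 6)
rat: left child of yak (depth 5)

cod elk koi pug yak rat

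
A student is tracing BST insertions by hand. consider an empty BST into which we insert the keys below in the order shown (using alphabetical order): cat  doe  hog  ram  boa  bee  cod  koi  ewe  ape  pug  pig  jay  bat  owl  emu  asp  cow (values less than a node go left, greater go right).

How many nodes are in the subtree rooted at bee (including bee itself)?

4

Insert cat: tree is empty, so cat becomes the root.
Insert doe: doe > cat → go right. Place as right child of cat.
Insert hog: hog > cat → go right; hog > doe → go right. Place as right child of doe.
Insert ram: ram > cat → go right; ram > doe → go right; ram > hog → go right. Place as right child of hog.
Insert boa: boa < cat → go left. Place as left child of cat.
Insert bee: bee < cat → go left; bee < boa → go left. Place as left child of boa.
Insert cod: cod > cat → go right; cod < doe → go left. Place as left child of doe.
Insert koi: koi > cat → go right; koi > doe → go right; koi > hog → go right; koi < ram → go left. Place as left child of ram.
Insert ewe: ewe > cat → go right; ewe > doe → go right; ewe < hog → go left. Place as left child of hog.
Insert ape: ape < cat → go left; ape < boa → go left; ape < bee → go left. Place as left child of bee.
Insert pug: pug > cat → go right; pug > doe → go right; pug > hog → go right; pug < ram → go left; pug > koi → go right. Place as right child of koi.
Insert pig: pig > cat → go right; pig > doe → go right; pig > hog → go right; pig < ram → go left; pig > koi → go right; pig < pug → go left. Place as left child of pug.
Insert jay: jay > cat → go right; jay > doe → go right; jay > hog → go right; jay < ram → go left; jay < koi → go left. Place as left child of koi.
Insert bat: bat < cat → go left; bat < boa → go left; bat < bee → go left; bat > ape → go right. Place as right child of ape.
Insert owl: owl > cat → go right; owl > doe → go right; owl > hog → go right; owl < ram → go left; owl > koi → go right; owl < pug → go left; owl < pig → go left. Place as left child of pig.
Insert emu: emu > cat → go right; emu > doe → go right; emu < hog → go left; emu < ewe → go left. Place as left child of ewe.
Insert asp: asp < cat → go left; asp < boa → go left; asp < bee → go left; asp > ape → go right; asp < bat → go left. Place as left child of bat.
Insert cow: cow > cat → go right; cow < doe → go left; cow > cod → go right. Place as right child of cod.

Subtree rooted at bee contains: bee, ape, bat, asp — 4 nodes.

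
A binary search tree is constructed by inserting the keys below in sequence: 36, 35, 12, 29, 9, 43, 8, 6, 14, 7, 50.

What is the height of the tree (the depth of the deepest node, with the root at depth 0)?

6

Insert 36: tree is empty, so 36 becomes the root.
Insert 35: 35 < 36 → go left. Place as left child of 36.
Insert 12: 12 < 36 → go left; 12 < 35 → go left. Place as left child of 35.
Insert 29: 29 < 36 → go left; 29 < 35 → go left; 29 > 12 → go right. Place as right child of 12.
Insert 9: 9 < 36 → go left; 9 < 35 → go left; 9 < 12 → go left. Place as left child of 12.
Insert 43: 43 > 36 → go right. Place as right child of 36.
Insert 8: 8 < 36 → go left; 8 < 35 → go left; 8 < 12 → go left; 8 < 9 → go left. Place as left child of 9.
Insert 6: 6 < 36 → go left; 6 < 35 → go left; 6 < 12 → go left; 6 < 9 → go left; 6 < 8 → go left. Place as left child of 8.
Insert 14: 14 < 36 → go left; 14 < 35 → go left; 14 > 12 → go right; 14 < 29 → go left. Place as left child of 29.
Insert 7: 7 < 36 → go left; 7 < 35 → go left; 7 < 12 → go left; 7 < 9 → go left; 7 < 8 → go left; 7 > 6 → go right. Place as right child of 6.
Insert 50: 50 > 36 → go right; 50 > 43 → go right. Place as right child of 43.

The deepest node is 7 at depth 6.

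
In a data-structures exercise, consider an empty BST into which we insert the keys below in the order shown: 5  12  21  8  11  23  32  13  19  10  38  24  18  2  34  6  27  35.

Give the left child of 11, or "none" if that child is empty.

5: root
12: right child of 5 (depth 1)
21: right child of 12 (depth 2)
8: left child of 12 (depth 2)
11: right child of 8 (depth 3)
23: right child of 21 (depth 3)
32: right child of 23 (depth 4)
13: left child of 21 (depth 3)
19: right child of 13 (depth 4)
10: left child of 11 (depth 4)
38: right child of 32 (depth 5)
24: left child of 32 (depth 5)
18: left child of 19 (depth 5)
2: left child of 5 (depth 1)
34: left child of 38 (depth 6)
6: left child of 8 (depth 3)
27: right child of 24 (depth 6)
35: right child of 34 (depth 7)

10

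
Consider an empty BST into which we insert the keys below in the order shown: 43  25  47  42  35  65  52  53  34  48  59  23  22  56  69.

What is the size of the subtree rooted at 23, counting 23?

2

43: root
25: left child of 43 (depth 1)
47: right child of 43 (depth 1)
42: right child of 25 (depth 2)
35: left child of 42 (depth 3)
65: right child of 47 (depth 2)
52: left child of 65 (depth 3)
53: right child of 52 (depth 4)
34: left child of 35 (depth 4)
48: left child of 52 (depth 4)
59: right child of 53 (depth 5)
23: left child of 25 (depth 2)
22: left child of 23 (depth 3)
56: left child of 59 (depth 6)
69: right child of 65 (depth 3)

Subtree rooted at 23 contains: 23, 22 — 2 nodes.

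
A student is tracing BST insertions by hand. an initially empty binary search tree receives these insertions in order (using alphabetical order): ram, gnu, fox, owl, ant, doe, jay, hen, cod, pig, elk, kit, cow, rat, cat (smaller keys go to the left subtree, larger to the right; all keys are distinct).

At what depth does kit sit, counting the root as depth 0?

4

Insert ram: tree is empty, so ram becomes the root.
Insert gnu: gnu < ram → go left. Place as left child of ram.
Insert fox: fox < ram → go left; fox < gnu → go left. Place as left child of gnu.
Insert owl: owl < ram → go left; owl > gnu → go right. Place as right child of gnu.
Insert ant: ant < ram → go left; ant < gnu → go left; ant < fox → go left. Place as left child of fox.
Insert doe: doe < ram → go left; doe < gnu → go left; doe < fox → go left; doe > ant → go right. Place as right child of ant.
Insert jay: jay < ram → go left; jay > gnu → go right; jay < owl → go left. Place as left child of owl.
Insert hen: hen < ram → go left; hen > gnu → go right; hen < owl → go left; hen < jay → go left. Place as left child of jay.
Insert cod: cod < ram → go left; cod < gnu → go left; cod < fox → go left; cod > ant → go right; cod < doe → go left. Place as left child of doe.
Insert pig: pig < ram → go left; pig > gnu → go right; pig > owl → go right. Place as right child of owl.
Insert elk: elk < ram → go left; elk < gnu → go left; elk < fox → go left; elk > ant → go right; elk > doe → go right. Place as right child of doe.
Insert kit: kit < ram → go left; kit > gnu → go right; kit < owl → go left; kit > jay → go right. Place as right child of jay.
Insert cow: cow < ram → go left; cow < gnu → go left; cow < fox → go left; cow > ant → go right; cow < doe → go left; cow > cod → go right. Place as right child of cod.
Insert rat: rat > ram → go right. Place as right child of ram.
Insert cat: cat < ram → go left; cat < gnu → go left; cat < fox → go left; cat > ant → go right; cat < doe → go left; cat < cod → go left. Place as left child of cod.

Path to kit: ram → gnu → owl → jay → kit, which is 4 edges.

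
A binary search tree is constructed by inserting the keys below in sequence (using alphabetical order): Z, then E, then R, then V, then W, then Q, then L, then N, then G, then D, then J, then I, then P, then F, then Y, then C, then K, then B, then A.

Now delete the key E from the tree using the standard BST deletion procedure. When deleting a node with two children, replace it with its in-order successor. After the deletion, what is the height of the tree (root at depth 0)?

Insert Z: tree is empty, so Z becomes the root.
Insert E: E < Z → go left. Place as left child of Z.
Insert R: R < Z → go left; R > E → go right. Place as right child of E.
Insert V: V < Z → go left; V > E → go right; V > R → go right. Place as right child of R.
Insert W: W < Z → go left; W > E → go right; W > R → go right; W > V → go right. Place as right child of V.
Insert Q: Q < Z → go left; Q > E → go right; Q < R → go left. Place as left child of R.
Insert L: L < Z → go left; L > E → go right; L < R → go left; L < Q → go left. Place as left child of Q.
Insert N: N < Z → go left; N > E → go right; N < R → go left; N < Q → go left; N > L → go right. Place as right child of L.
Insert G: G < Z → go left; G > E → go right; G < R → go left; G < Q → go left; G < L → go left. Place as left child of L.
Insert D: D < Z → go left; D < E → go left. Place as left child of E.
Insert J: J < Z → go left; J > E → go right; J < R → go left; J < Q → go left; J < L → go left; J > G → go right. Place as right child of G.
Insert I: I < Z → go left; I > E → go right; I < R → go left; I < Q → go left; I < L → go left; I > G → go right; I < J → go left. Place as left child of J.
Insert P: P < Z → go left; P > E → go right; P < R → go left; P < Q → go left; P > L → go right; P > N → go right. Place as right child of N.
Insert F: F < Z → go left; F > E → go right; F < R → go left; F < Q → go left; F < L → go left; F < G → go left. Place as left child of G.
Insert Y: Y < Z → go left; Y > E → go right; Y > R → go right; Y > V → go right; Y > W → go right. Place as right child of W.
Insert C: C < Z → go left; C < E → go left; C < D → go left. Place as left child of D.
Insert K: K < Z → go left; K > E → go right; K < R → go left; K < Q → go left; K < L → go left; K > G → go right; K > J → go right. Place as right child of J.
Insert B: B < Z → go left; B < E → go left; B < D → go left; B < C → go left. Place as left child of C.
Insert A: A < Z → go left; A < E → go left; A < D → go left; A < C → go left; A < B → go left. Place as left child of B.

Delete E (two children — replace with in-order successor).
After deletion, deepest node is I at depth 7.

7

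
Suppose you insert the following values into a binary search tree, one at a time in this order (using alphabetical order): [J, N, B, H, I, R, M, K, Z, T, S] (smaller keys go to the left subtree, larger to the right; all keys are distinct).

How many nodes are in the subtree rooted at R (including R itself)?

J: root
N: right child of J (depth 1)
B: left child of J (depth 1)
H: right child of B (depth 2)
I: right child of H (depth 3)
R: right child of N (depth 2)
M: left child of N (depth 2)
K: left child of M (depth 3)
Z: right child of R (depth 3)
T: left child of Z (depth 4)
S: left child of T (depth 5)

Subtree rooted at R contains: R, Z, T, S — 4 nodes.

4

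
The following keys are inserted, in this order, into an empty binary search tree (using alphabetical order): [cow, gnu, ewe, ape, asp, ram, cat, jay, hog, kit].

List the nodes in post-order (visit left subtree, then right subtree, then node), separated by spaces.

Resulting structure (node: left, right):
  cow: L=ape, R=gnu
  gnu: L=ewe, R=ram
  ewe: L=–, R=–
  ape: L=–, R=asp
  asp: L=–, R=cat
  ram: L=jay, R=–
  cat: L=–, R=–
  jay: L=hog, R=kit
  hog: L=–, R=–
  kit: L=–, R=–

cat asp ape ewe hog kit jay ram gnu cow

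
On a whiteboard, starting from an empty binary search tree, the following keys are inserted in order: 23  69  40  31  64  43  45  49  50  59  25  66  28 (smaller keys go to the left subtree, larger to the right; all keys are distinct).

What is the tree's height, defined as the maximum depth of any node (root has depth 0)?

8

Resulting structure (node: left, right):
  23: L=–, R=69
  69: L=40, R=–
  40: L=31, R=64
  31: L=25, R=–
  64: L=43, R=66
  43: L=–, R=45
  45: L=–, R=49
  49: L=–, R=50
  50: L=–, R=59
  59: L=–, R=–
  25: L=–, R=28
  66: L=–, R=–
  28: L=–, R=–

The deepest node is 59 at depth 8.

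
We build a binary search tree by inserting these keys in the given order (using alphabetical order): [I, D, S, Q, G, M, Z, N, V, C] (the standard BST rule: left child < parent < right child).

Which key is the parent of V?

Resulting structure (node: left, right):
  I: L=D, R=S
  D: L=C, R=G
  S: L=Q, R=Z
  Q: L=M, R=–
  G: L=–, R=–
  M: L=–, R=N
  Z: L=V, R=–
  N: L=–, R=–
  V: L=–, R=–
  C: L=–, R=–

Z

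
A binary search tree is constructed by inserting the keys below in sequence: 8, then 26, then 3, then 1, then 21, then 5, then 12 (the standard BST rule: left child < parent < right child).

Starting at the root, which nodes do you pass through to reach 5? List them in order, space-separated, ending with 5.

8: root
26: right child of 8 (depth 1)
3: left child of 8 (depth 1)
1: left child of 3 (depth 2)
21: left child of 26 (depth 2)
5: right child of 3 (depth 2)
12: left child of 21 (depth 3)

8 3 5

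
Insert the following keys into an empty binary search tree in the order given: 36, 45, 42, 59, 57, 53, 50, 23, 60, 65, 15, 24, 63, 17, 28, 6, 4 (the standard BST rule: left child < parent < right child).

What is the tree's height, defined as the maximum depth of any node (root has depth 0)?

Insert 36: tree is empty, so 36 becomes the root.
Insert 45: 45 > 36 → go right. Place as right child of 36.
Insert 42: 42 > 36 → go right; 42 < 45 → go left. Place as left child of 45.
Insert 59: 59 > 36 → go right; 59 > 45 → go right. Place as right child of 45.
Insert 57: 57 > 36 → go right; 57 > 45 → go right; 57 < 59 → go left. Place as left child of 59.
Insert 53: 53 > 36 → go right; 53 > 45 → go right; 53 < 59 → go left; 53 < 57 → go left. Place as left child of 57.
Insert 50: 50 > 36 → go right; 50 > 45 → go right; 50 < 59 → go left; 50 < 57 → go left; 50 < 53 → go left. Place as left child of 53.
Insert 23: 23 < 36 → go left. Place as left child of 36.
Insert 60: 60 > 36 → go right; 60 > 45 → go right; 60 > 59 → go right. Place as right child of 59.
Insert 65: 65 > 36 → go right; 65 > 45 → go right; 65 > 59 → go right; 65 > 60 → go right. Place as right child of 60.
Insert 15: 15 < 36 → go left; 15 < 23 → go left. Place as left child of 23.
Insert 24: 24 < 36 → go left; 24 > 23 → go right. Place as right child of 23.
Insert 63: 63 > 36 → go right; 63 > 45 → go right; 63 > 59 → go right; 63 > 60 → go right; 63 < 65 → go left. Place as left child of 65.
Insert 17: 17 < 36 → go left; 17 < 23 → go left; 17 > 15 → go right. Place as right child of 15.
Insert 28: 28 < 36 → go left; 28 > 23 → go right; 28 > 24 → go right. Place as right child of 24.
Insert 6: 6 < 36 → go left; 6 < 23 → go left; 6 < 15 → go left. Place as left child of 15.
Insert 4: 4 < 36 → go left; 4 < 23 → go left; 4 < 15 → go left; 4 < 6 → go left. Place as left child of 6.

The deepest node is 50 at depth 5.

5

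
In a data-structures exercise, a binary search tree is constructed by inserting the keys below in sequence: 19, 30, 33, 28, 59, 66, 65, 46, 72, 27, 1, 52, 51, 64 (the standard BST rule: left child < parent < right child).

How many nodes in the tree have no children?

5

Resulting structure (node: left, right):
  19: L=1, R=30
  30: L=28, R=33
  33: L=–, R=59
  28: L=27, R=–
  59: L=46, R=66
  66: L=65, R=72
  65: L=64, R=–
  46: L=–, R=52
  72: L=–, R=–
  27: L=–, R=–
  1: L=–, R=–
  52: L=51, R=–
  51: L=–, R=–
  64: L=–, R=–

Leaves: 1, 27, 51, 64, 72 — 5 in total.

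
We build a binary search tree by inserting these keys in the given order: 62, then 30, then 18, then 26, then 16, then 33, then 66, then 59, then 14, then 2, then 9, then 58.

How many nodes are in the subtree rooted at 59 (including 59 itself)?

2

Resulting structure (node: left, right):
  62: L=30, R=66
  30: L=18, R=33
  18: L=16, R=26
  26: L=–, R=–
  16: L=14, R=–
  33: L=–, R=59
  66: L=–, R=–
  59: L=58, R=–
  14: L=2, R=–
  2: L=–, R=9
  9: L=–, R=–
  58: L=–, R=–

Subtree rooted at 59 contains: 59, 58 — 2 nodes.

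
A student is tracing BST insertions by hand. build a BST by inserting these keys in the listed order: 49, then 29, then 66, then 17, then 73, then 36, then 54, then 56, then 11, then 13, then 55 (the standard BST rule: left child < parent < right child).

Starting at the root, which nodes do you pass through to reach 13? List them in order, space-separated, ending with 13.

Insert 49: tree is empty, so 49 becomes the root.
Insert 29: 29 < 49 → go left. Place as left child of 49.
Insert 66: 66 > 49 → go right. Place as right child of 49.
Insert 17: 17 < 49 → go left; 17 < 29 → go left. Place as left child of 29.
Insert 73: 73 > 49 → go right; 73 > 66 → go right. Place as right child of 66.
Insert 36: 36 < 49 → go left; 36 > 29 → go right. Place as right child of 29.
Insert 54: 54 > 49 → go right; 54 < 66 → go left. Place as left child of 66.
Insert 56: 56 > 49 → go right; 56 < 66 → go left; 56 > 54 → go right. Place as right child of 54.
Insert 11: 11 < 49 → go left; 11 < 29 → go left; 11 < 17 → go left. Place as left child of 17.
Insert 13: 13 < 49 → go left; 13 < 29 → go left; 13 < 17 → go left; 13 > 11 → go right. Place as right child of 11.
Insert 55: 55 > 49 → go right; 55 < 66 → go left; 55 > 54 → go right; 55 < 56 → go left. Place as left child of 56.

49 29 17 11 13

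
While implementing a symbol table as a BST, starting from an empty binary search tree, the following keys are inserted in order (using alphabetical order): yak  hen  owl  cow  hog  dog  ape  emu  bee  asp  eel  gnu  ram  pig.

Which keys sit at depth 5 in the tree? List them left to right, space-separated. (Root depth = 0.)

asp eel gnu

yak: root
hen: left child of yak (depth 1)
owl: right child of hen (depth 2)
cow: left child of hen (depth 2)
hog: left child of owl (depth 3)
dog: right child of cow (depth 3)
ape: left child of cow (depth 3)
emu: right child of dog (depth 4)
bee: right child of ape (depth 4)
asp: left child of bee (depth 5)
eel: left child of emu (depth 5)
gnu: right child of emu (depth 5)
ram: right child of owl (depth 3)
pig: left child of ram (depth 4)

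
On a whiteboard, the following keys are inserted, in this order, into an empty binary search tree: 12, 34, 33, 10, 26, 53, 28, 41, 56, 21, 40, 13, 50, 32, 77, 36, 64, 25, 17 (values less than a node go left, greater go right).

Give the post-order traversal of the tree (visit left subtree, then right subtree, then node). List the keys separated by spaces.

Insert 12: tree is empty, so 12 becomes the root.
Insert 34: 34 > 12 → go right. Place as right child of 12.
Insert 33: 33 > 12 → go right; 33 < 34 → go left. Place as left child of 34.
Insert 10: 10 < 12 → go left. Place as left child of 12.
Insert 26: 26 > 12 → go right; 26 < 34 → go left; 26 < 33 → go left. Place as left child of 33.
Insert 53: 53 > 12 → go right; 53 > 34 → go right. Place as right child of 34.
Insert 28: 28 > 12 → go right; 28 < 34 → go left; 28 < 33 → go left; 28 > 26 → go right. Place as right child of 26.
Insert 41: 41 > 12 → go right; 41 > 34 → go right; 41 < 53 → go left. Place as left child of 53.
Insert 56: 56 > 12 → go right; 56 > 34 → go right; 56 > 53 → go right. Place as right child of 53.
Insert 21: 21 > 12 → go right; 21 < 34 → go left; 21 < 33 → go left; 21 < 26 → go left. Place as left child of 26.
Insert 40: 40 > 12 → go right; 40 > 34 → go right; 40 < 53 → go left; 40 < 41 → go left. Place as left child of 41.
Insert 13: 13 > 12 → go right; 13 < 34 → go left; 13 < 33 → go left; 13 < 26 → go left; 13 < 21 → go left. Place as left child of 21.
Insert 50: 50 > 12 → go right; 50 > 34 → go right; 50 < 53 → go left; 50 > 41 → go right. Place as right child of 41.
Insert 32: 32 > 12 → go right; 32 < 34 → go left; 32 < 33 → go left; 32 > 26 → go right; 32 > 28 → go right. Place as right child of 28.
Insert 77: 77 > 12 → go right; 77 > 34 → go right; 77 > 53 → go right; 77 > 56 → go right. Place as right child of 56.
Insert 36: 36 > 12 → go right; 36 > 34 → go right; 36 < 53 → go left; 36 < 41 → go left; 36 < 40 → go left. Place as left child of 40.
Insert 64: 64 > 12 → go right; 64 > 34 → go right; 64 > 53 → go right; 64 > 56 → go right; 64 < 77 → go left. Place as left child of 77.
Insert 25: 25 > 12 → go right; 25 < 34 → go left; 25 < 33 → go left; 25 < 26 → go left; 25 > 21 → go right. Place as right child of 21.
Insert 17: 17 > 12 → go right; 17 < 34 → go left; 17 < 33 → go left; 17 < 26 → go left; 17 < 21 → go left; 17 > 13 → go right. Place as right child of 13.

10 17 13 25 21 32 28 26 33 36 40 50 41 64 77 56 53 34 12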